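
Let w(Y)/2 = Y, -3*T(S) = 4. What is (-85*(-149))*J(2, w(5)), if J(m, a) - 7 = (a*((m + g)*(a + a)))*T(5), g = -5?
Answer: 10220655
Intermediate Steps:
T(S) = -4/3 (T(S) = -⅓*4 = -4/3)
w(Y) = 2*Y
J(m, a) = 7 - 8*a²*(-5 + m)/3 (J(m, a) = 7 + (a*((m - 5)*(a + a)))*(-4/3) = 7 + (a*((-5 + m)*(2*a)))*(-4/3) = 7 + (a*(2*a*(-5 + m)))*(-4/3) = 7 + (2*a²*(-5 + m))*(-4/3) = 7 - 8*a²*(-5 + m)/3)
(-85*(-149))*J(2, w(5)) = (-85*(-149))*(7 + 40*(2*5)²/3 - 8/3*2*(2*5)²) = 12665*(7 + (40/3)*10² - 8/3*2*10²) = 12665*(7 + (40/3)*100 - 8/3*2*100) = 12665*(7 + 4000/3 - 1600/3) = 12665*807 = 10220655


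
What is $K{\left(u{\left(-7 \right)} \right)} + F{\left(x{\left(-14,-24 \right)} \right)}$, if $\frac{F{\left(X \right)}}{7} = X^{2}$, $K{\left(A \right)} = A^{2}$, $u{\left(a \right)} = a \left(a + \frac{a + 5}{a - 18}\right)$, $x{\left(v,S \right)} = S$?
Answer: $\frac{3986521}{625} \approx 6378.4$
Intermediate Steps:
$u{\left(a \right)} = a \left(a + \frac{5 + a}{-18 + a}\right)$
$F{\left(X \right)} = 7 X^{2}$
$K{\left(u{\left(-7 \right)} \right)} + F{\left(x{\left(-14,-24 \right)} \right)} = \left(- \frac{7 \left(5 + \left(-7\right)^{2} - -119\right)}{-18 - 7}\right)^{2} + 7 \left(-24\right)^{2} = \left(- \frac{7 \left(5 + 49 + 119\right)}{-25}\right)^{2} + 7 \cdot 576 = \left(\left(-7\right) \left(- \frac{1}{25}\right) 173\right)^{2} + 4032 = \left(\frac{1211}{25}\right)^{2} + 4032 = \frac{1466521}{625} + 4032 = \frac{3986521}{625}$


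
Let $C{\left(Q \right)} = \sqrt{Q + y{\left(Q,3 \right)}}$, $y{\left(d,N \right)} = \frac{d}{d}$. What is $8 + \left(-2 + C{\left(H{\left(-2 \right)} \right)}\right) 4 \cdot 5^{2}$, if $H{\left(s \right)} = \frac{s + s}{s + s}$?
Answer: $-192 + 100 \sqrt{2} \approx -50.579$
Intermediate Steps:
$y{\left(d,N \right)} = 1$
$H{\left(s \right)} = 1$ ($H{\left(s \right)} = \frac{2 s}{2 s} = 2 s \frac{1}{2 s} = 1$)
$C{\left(Q \right)} = \sqrt{1 + Q}$ ($C{\left(Q \right)} = \sqrt{Q + 1} = \sqrt{1 + Q}$)
$8 + \left(-2 + C{\left(H{\left(-2 \right)} \right)}\right) 4 \cdot 5^{2} = 8 + \left(-2 + \sqrt{1 + 1}\right) 4 \cdot 5^{2} = 8 + \left(-2 + \sqrt{2}\right) 4 \cdot 25 = 8 + \left(-8 + 4 \sqrt{2}\right) 25 = 8 - \left(200 - 100 \sqrt{2}\right) = -192 + 100 \sqrt{2}$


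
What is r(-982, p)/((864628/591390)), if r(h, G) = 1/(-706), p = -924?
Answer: -295695/305213684 ≈ -0.00096881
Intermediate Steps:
r(h, G) = -1/706
r(-982, p)/((864628/591390)) = -1/(706*(864628/591390)) = -1/(706*(864628*(1/591390))) = -1/(706*432314/295695) = -1/706*295695/432314 = -295695/305213684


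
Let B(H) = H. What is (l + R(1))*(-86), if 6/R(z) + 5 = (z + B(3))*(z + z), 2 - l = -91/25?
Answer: -16426/25 ≈ -657.04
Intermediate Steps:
l = 141/25 (l = 2 - (-91)/25 = 2 - 1*(-91/25) = 2 + 91/25 = 141/25 ≈ 5.6400)
R(z) = 6/(-5 + 2*z*(3 + z)) (R(z) = 6/(-5 + (z + 3)*(z + z)) = 6/(-5 + (3 + z)*(2*z)) = 6/(-5 + 2*z*(3 + z)))
(l + R(1))*(-86) = (141/25 + 6/(-5 + 2*1**2 + 6*1))*(-86) = (141/25 + 6/(-5 + 2*1 + 6))*(-86) = (141/25 + 6/(-5 + 2 + 6))*(-86) = (141/25 + 6/3)*(-86) = (141/25 + 6*(1/3))*(-86) = (141/25 + 2)*(-86) = (191/25)*(-86) = -16426/25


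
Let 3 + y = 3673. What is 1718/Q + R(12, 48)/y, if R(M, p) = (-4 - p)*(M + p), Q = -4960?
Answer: -1089013/910160 ≈ -1.1965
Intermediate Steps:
y = 3670 (y = -3 + 3673 = 3670)
1718/Q + R(12, 48)/y = 1718/(-4960) + (-1*48² - 4*12 - 4*48 - 1*12*48)/3670 = 1718*(-1/4960) + (-1*2304 - 48 - 192 - 576)*(1/3670) = -859/2480 + (-2304 - 48 - 192 - 576)*(1/3670) = -859/2480 - 3120*1/3670 = -859/2480 - 312/367 = -1089013/910160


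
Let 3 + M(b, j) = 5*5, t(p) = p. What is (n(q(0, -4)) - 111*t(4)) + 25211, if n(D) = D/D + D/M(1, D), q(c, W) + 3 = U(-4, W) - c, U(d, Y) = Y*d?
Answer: 544909/22 ≈ 24769.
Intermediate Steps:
q(c, W) = -3 - c - 4*W (q(c, W) = -3 + (W*(-4) - c) = -3 + (-4*W - c) = -3 + (-c - 4*W) = -3 - c - 4*W)
M(b, j) = 22 (M(b, j) = -3 + 5*5 = -3 + 25 = 22)
n(D) = 1 + D/22 (n(D) = D/D + D/22 = 1 + D*(1/22) = 1 + D/22)
(n(q(0, -4)) - 111*t(4)) + 25211 = ((1 + (-3 - 1*0 - 4*(-4))/22) - 111*4) + 25211 = ((1 + (-3 + 0 + 16)/22) - 444) + 25211 = ((1 + (1/22)*13) - 444) + 25211 = ((1 + 13/22) - 444) + 25211 = (35/22 - 444) + 25211 = -9733/22 + 25211 = 544909/22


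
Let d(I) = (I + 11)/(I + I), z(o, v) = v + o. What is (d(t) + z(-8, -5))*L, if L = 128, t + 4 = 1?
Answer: -5504/3 ≈ -1834.7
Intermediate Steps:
z(o, v) = o + v
t = -3 (t = -4 + 1 = -3)
d(I) = (11 + I)/(2*I) (d(I) = (11 + I)/((2*I)) = (11 + I)*(1/(2*I)) = (11 + I)/(2*I))
(d(t) + z(-8, -5))*L = ((1/2)*(11 - 3)/(-3) + (-8 - 5))*128 = ((1/2)*(-1/3)*8 - 13)*128 = (-4/3 - 13)*128 = -43/3*128 = -5504/3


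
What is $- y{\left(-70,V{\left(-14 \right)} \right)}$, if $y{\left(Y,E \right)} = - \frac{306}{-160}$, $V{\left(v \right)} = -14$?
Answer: $- \frac{153}{80} \approx -1.9125$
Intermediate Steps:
$y{\left(Y,E \right)} = \frac{153}{80}$ ($y{\left(Y,E \right)} = \left(-306\right) \left(- \frac{1}{160}\right) = \frac{153}{80}$)
$- y{\left(-70,V{\left(-14 \right)} \right)} = \left(-1\right) \frac{153}{80} = - \frac{153}{80}$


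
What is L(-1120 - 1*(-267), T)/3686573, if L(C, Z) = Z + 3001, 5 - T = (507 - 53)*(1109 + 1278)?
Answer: -14804/50501 ≈ -0.29314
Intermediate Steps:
T = -1083693 (T = 5 - (507 - 53)*(1109 + 1278) = 5 - 454*2387 = 5 - 1*1083698 = 5 - 1083698 = -1083693)
L(C, Z) = 3001 + Z
L(-1120 - 1*(-267), T)/3686573 = (3001 - 1083693)/3686573 = -1080692*1/3686573 = -14804/50501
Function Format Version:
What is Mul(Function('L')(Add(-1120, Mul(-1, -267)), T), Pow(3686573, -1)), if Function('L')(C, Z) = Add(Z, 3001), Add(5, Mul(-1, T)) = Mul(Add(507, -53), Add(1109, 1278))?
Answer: Rational(-14804, 50501) ≈ -0.29314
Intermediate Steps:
T = -1083693 (T = Add(5, Mul(-1, Mul(Add(507, -53), Add(1109, 1278)))) = Add(5, Mul(-1, Mul(454, 2387))) = Add(5, Mul(-1, 1083698)) = Add(5, -1083698) = -1083693)
Function('L')(C, Z) = Add(3001, Z)
Mul(Function('L')(Add(-1120, Mul(-1, -267)), T), Pow(3686573, -1)) = Mul(Add(3001, -1083693), Pow(3686573, -1)) = Mul(-1080692, Rational(1, 3686573)) = Rational(-14804, 50501)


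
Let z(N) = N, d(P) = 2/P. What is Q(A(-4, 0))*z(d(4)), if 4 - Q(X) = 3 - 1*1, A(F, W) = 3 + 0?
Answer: 1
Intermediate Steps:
A(F, W) = 3
Q(X) = 2 (Q(X) = 4 - (3 - 1*1) = 4 - (3 - 1) = 4 - 1*2 = 4 - 2 = 2)
Q(A(-4, 0))*z(d(4)) = 2*(2/4) = 2*(2*(¼)) = 2*(½) = 1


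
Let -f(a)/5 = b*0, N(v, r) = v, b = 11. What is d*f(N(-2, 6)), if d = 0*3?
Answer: 0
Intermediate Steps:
f(a) = 0 (f(a) = -55*0 = -5*0 = 0)
d = 0
d*f(N(-2, 6)) = 0*0 = 0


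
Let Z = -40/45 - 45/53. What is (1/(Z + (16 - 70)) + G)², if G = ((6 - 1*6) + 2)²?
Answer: 11208668641/706868569 ≈ 15.857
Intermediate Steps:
Z = -829/477 (Z = -40*1/45 - 45*1/53 = -8/9 - 45/53 = -829/477 ≈ -1.7379)
G = 4 (G = ((6 - 6) + 2)² = (0 + 2)² = 2² = 4)
(1/(Z + (16 - 70)) + G)² = (1/(-829/477 + (16 - 70)) + 4)² = (1/(-829/477 - 54) + 4)² = (1/(-26587/477) + 4)² = (-477/26587 + 4)² = (105871/26587)² = 11208668641/706868569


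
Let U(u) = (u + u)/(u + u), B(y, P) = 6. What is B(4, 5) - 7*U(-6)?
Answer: -1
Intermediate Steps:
U(u) = 1 (U(u) = (2*u)/((2*u)) = (2*u)*(1/(2*u)) = 1)
B(4, 5) - 7*U(-6) = 6 - 7*1 = 6 - 7 = -1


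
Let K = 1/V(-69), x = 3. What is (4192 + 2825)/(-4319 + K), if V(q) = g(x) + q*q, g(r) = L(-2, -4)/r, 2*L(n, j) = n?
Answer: -100216794/61683955 ≈ -1.6247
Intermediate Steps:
L(n, j) = n/2
g(r) = -1/r (g(r) = ((1/2)*(-2))/r = -1/r)
V(q) = -1/3 + q**2 (V(q) = -1/3 + q*q = -1*1/3 + q**2 = -1/3 + q**2)
K = 3/14282 (K = 1/(-1/3 + (-69)**2) = 1/(-1/3 + 4761) = 1/(14282/3) = 3/14282 ≈ 0.00021005)
(4192 + 2825)/(-4319 + K) = (4192 + 2825)/(-4319 + 3/14282) = 7017/(-61683955/14282) = 7017*(-14282/61683955) = -100216794/61683955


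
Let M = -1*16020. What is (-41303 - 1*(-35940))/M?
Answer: 5363/16020 ≈ 0.33477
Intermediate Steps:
M = -16020
(-41303 - 1*(-35940))/M = (-41303 - 1*(-35940))/(-16020) = (-41303 + 35940)*(-1/16020) = -5363*(-1/16020) = 5363/16020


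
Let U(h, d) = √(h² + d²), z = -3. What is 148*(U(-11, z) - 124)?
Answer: -18352 + 148*√130 ≈ -16665.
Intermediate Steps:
U(h, d) = √(d² + h²)
148*(U(-11, z) - 124) = 148*(√((-3)² + (-11)²) - 124) = 148*(√(9 + 121) - 124) = 148*(√130 - 124) = 148*(-124 + √130) = -18352 + 148*√130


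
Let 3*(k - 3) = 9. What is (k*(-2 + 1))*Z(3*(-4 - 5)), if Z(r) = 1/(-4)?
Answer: 3/2 ≈ 1.5000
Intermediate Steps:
k = 6 (k = 3 + (⅓)*9 = 3 + 3 = 6)
Z(r) = -¼
(k*(-2 + 1))*Z(3*(-4 - 5)) = (6*(-2 + 1))*(-¼) = (6*(-1))*(-¼) = -6*(-¼) = 3/2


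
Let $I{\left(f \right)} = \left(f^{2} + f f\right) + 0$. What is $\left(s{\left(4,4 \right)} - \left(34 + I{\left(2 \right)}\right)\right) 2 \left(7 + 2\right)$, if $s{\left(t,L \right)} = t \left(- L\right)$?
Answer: $-1044$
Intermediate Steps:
$I{\left(f \right)} = 2 f^{2}$ ($I{\left(f \right)} = \left(f^{2} + f^{2}\right) + 0 = 2 f^{2} + 0 = 2 f^{2}$)
$s{\left(t,L \right)} = - L t$
$\left(s{\left(4,4 \right)} - \left(34 + I{\left(2 \right)}\right)\right) 2 \left(7 + 2\right) = \left(\left(-1\right) 4 \cdot 4 - \left(34 + 2 \cdot 2^{2}\right)\right) 2 \left(7 + 2\right) = \left(-16 - \left(34 + 2 \cdot 4\right)\right) 2 \cdot 9 = \left(-16 - 42\right) 18 = \left(-58\right) 18 = -1044$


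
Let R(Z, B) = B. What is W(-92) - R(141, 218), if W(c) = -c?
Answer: -126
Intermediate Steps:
W(-92) - R(141, 218) = -1*(-92) - 1*218 = 92 - 218 = -126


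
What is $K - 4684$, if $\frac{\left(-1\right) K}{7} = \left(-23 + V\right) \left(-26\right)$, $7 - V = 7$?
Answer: $-8870$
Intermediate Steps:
$V = 0$ ($V = 7 - 7 = 0$)
$K = -4186$ ($K = - 7 \left(-23 + 0\right) \left(-26\right) = - 7 \left(\left(-23\right) \left(-26\right)\right) = \left(-7\right) 598 = -4186$)
$K - 4684 = -4186 - 4684 = -8870$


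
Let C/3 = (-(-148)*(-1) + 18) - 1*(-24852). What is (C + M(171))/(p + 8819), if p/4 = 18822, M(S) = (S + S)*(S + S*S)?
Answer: 10133070/84107 ≈ 120.48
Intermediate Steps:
M(S) = 2*S*(S + S²) (M(S) = (2*S)*(S + S²) = 2*S*(S + S²))
p = 75288 (p = 4*18822 = 75288)
C = 74166 (C = 3*((-(-148)*(-1) + 18) - 1*(-24852)) = 3*((-74*2 + 18) + 24852) = 3*((-148 + 18) + 24852) = 3*(-130 + 24852) = 3*24722 = 74166)
(C + M(171))/(p + 8819) = (74166 + 2*171²*(1 + 171))/(75288 + 8819) = (74166 + 2*29241*172)/84107 = (74166 + 10058904)*(1/84107) = 10133070*(1/84107) = 10133070/84107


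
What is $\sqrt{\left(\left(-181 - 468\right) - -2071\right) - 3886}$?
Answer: $4 i \sqrt{154} \approx 49.639 i$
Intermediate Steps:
$\sqrt{\left(\left(-181 - 468\right) - -2071\right) - 3886} = \sqrt{\left(\left(-181 - 468\right) + 2071\right) - 3886} = \sqrt{\left(-649 + 2071\right) - 3886} = \sqrt{1422 - 3886} = \sqrt{-2464} = 4 i \sqrt{154}$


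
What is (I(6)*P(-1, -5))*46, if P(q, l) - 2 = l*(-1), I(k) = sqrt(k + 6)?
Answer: 644*sqrt(3) ≈ 1115.4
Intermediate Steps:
I(k) = sqrt(6 + k)
P(q, l) = 2 - l (P(q, l) = 2 + l*(-1) = 2 - l)
(I(6)*P(-1, -5))*46 = (sqrt(6 + 6)*(2 - 1*(-5)))*46 = (sqrt(12)*(2 + 5))*46 = ((2*sqrt(3))*7)*46 = (14*sqrt(3))*46 = 644*sqrt(3)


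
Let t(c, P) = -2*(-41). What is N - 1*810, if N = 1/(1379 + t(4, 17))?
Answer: -1183409/1461 ≈ -810.00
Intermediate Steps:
t(c, P) = 82
N = 1/1461 (N = 1/(1379 + 82) = 1/1461 ≈ 0.00068446)
N - 1*810 = 1/1461 - 1*810 = 1/1461 - 810 = -1183409/1461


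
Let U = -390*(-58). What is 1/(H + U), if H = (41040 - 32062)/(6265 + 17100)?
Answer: 23365/528525278 ≈ 4.4208e-5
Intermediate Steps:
H = 8978/23365 ≈ 0.38425
U = 22620
1/(H + U) = 1/(8978/23365 + 22620) = 1/(528525278/23365) = 23365/528525278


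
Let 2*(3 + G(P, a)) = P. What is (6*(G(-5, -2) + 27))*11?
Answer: 1419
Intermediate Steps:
G(P, a) = -3 + P/2
(6*(G(-5, -2) + 27))*11 = (6*((-3 + (½)*(-5)) + 27))*11 = (6*((-3 - 5/2) + 27))*11 = (6*(-11/2 + 27))*11 = (6*(43/2))*11 = 129*11 = 1419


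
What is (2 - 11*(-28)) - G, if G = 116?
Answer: 194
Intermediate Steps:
(2 - 11*(-28)) - G = (2 - 11*(-28)) - 1*116 = (2 + 308) - 116 = 310 - 116 = 194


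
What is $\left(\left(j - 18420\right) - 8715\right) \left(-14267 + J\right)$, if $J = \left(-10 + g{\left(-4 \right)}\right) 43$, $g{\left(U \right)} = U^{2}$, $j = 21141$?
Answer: $83969946$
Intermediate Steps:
$J = 258$ ($J = \left(-10 + \left(-4\right)^{2}\right) 43 = \left(-10 + 16\right) 43 = 6 \cdot 43 = 258$)
$\left(\left(j - 18420\right) - 8715\right) \left(-14267 + J\right) = \left(\left(21141 - 18420\right) - 8715\right) \left(-14267 + 258\right) = \left(\left(21141 - 18420\right) - 8715\right) \left(-14009\right) = \left(2721 - 8715\right) \left(-14009\right) = \left(-5994\right) \left(-14009\right) = 83969946$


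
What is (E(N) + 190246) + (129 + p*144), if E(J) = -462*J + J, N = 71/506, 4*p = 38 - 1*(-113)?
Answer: 99047635/506 ≈ 1.9575e+5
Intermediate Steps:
p = 151/4 (p = (38 - 1*(-113))/4 = (38 + 113)/4 = (¼)*151 = 151/4 ≈ 37.750)
N = 71/506 (N = 71*(1/506) = 71/506 ≈ 0.14032)
E(J) = -461*J
(E(N) + 190246) + (129 + p*144) = (-461*71/506 + 190246) + (129 + (151/4)*144) = (-32731/506 + 190246) + (129 + 5436) = 96231745/506 + 5565 = 99047635/506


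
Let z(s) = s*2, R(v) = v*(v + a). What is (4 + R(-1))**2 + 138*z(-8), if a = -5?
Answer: -2108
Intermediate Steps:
R(v) = v*(-5 + v) (R(v) = v*(v - 5) = v*(-5 + v))
z(s) = 2*s
(4 + R(-1))**2 + 138*z(-8) = (4 - (-5 - 1))**2 + 138*(2*(-8)) = (4 - 1*(-6))**2 + 138*(-16) = (4 + 6)**2 - 2208 = 10**2 - 2208 = 100 - 2208 = -2108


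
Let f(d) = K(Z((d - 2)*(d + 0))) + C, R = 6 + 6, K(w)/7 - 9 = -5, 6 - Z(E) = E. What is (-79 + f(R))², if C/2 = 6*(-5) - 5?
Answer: 14641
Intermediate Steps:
Z(E) = 6 - E
K(w) = 28 (K(w) = 63 + 7*(-5) = 63 - 35 = 28)
R = 12
C = -70 (C = 2*(6*(-5) - 5) = 2*(-30 - 5) = 2*(-35) = -70)
f(d) = -42 (f(d) = 28 - 70 = -42)
(-79 + f(R))² = (-79 - 42)² = (-121)² = 14641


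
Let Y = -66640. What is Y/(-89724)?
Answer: 16660/22431 ≈ 0.74272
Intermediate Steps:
Y/(-89724) = -66640/(-89724) = -66640*(-1/89724) = 16660/22431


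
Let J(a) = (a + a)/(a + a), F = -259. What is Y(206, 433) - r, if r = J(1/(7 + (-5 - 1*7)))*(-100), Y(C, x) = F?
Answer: -159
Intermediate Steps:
J(a) = 1 (J(a) = (2*a)/((2*a)) = (2*a)*(1/(2*a)) = 1)
Y(C, x) = -259
r = -100 (r = 1*(-100) = -100)
Y(206, 433) - r = -259 - 1*(-100) = -259 + 100 = -159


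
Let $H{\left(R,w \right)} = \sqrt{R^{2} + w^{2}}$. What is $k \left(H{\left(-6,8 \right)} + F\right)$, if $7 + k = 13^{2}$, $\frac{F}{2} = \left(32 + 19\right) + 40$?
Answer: $31104$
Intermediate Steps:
$F = 182$ ($F = 2 \left(\left(32 + 19\right) + 40\right) = 2 \left(51 + 40\right) = 2 \cdot 91 = 182$)
$k = 162$ ($k = -7 + 13^{2} = -7 + 169 = 162$)
$k \left(H{\left(-6,8 \right)} + F\right) = 162 \left(\sqrt{\left(-6\right)^{2} + 8^{2}} + 182\right) = 162 \left(\sqrt{36 + 64} + 182\right) = 162 \left(\sqrt{100} + 182\right) = 162 \left(10 + 182\right) = 162 \cdot 192 = 31104$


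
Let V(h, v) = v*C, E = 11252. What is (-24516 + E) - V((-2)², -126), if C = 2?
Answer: -13012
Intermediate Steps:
V(h, v) = 2*v (V(h, v) = v*2 = 2*v)
(-24516 + E) - V((-2)², -126) = (-24516 + 11252) - 2*(-126) = -13264 - 1*(-252) = -13264 + 252 = -13012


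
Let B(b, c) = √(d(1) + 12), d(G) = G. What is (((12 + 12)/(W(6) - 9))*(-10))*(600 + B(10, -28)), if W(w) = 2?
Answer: 144000/7 + 240*√13/7 ≈ 20695.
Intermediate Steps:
B(b, c) = √13 (B(b, c) = √(1 + 12) = √13)
(((12 + 12)/(W(6) - 9))*(-10))*(600 + B(10, -28)) = (((12 + 12)/(2 - 9))*(-10))*(600 + √13) = ((24/(-7))*(-10))*(600 + √13) = ((24*(-⅐))*(-10))*(600 + √13) = (-24/7*(-10))*(600 + √13) = 240*(600 + √13)/7 = 144000/7 + 240*√13/7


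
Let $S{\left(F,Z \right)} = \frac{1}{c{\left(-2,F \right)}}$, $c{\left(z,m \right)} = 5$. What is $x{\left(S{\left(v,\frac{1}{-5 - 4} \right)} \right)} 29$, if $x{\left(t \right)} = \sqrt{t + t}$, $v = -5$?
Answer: $\frac{29 \sqrt{10}}{5} \approx 18.341$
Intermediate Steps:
$S{\left(F,Z \right)} = \frac{1}{5}$
$x{\left(t \right)} = \sqrt{2} \sqrt{t}$ ($x{\left(t \right)} = \sqrt{2 t} = \sqrt{2} \sqrt{t}$)
$x{\left(S{\left(v,\frac{1}{-5 - 4} \right)} \right)} 29 = \frac{\sqrt{2}}{\sqrt{5}} \cdot 29 = \sqrt{2} \frac{\sqrt{5}}{5} \cdot 29 = \frac{\sqrt{10}}{5} \cdot 29 = \frac{29 \sqrt{10}}{5}$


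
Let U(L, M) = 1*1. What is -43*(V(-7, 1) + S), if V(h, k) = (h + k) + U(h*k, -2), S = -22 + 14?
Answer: 559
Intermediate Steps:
U(L, M) = 1
S = -8
V(h, k) = 1 + h + k (V(h, k) = (h + k) + 1 = 1 + h + k)
-43*(V(-7, 1) + S) = -43*((1 - 7 + 1) - 8) = -43*(-5 - 8) = -43*(-13) = -1*(-559) = 559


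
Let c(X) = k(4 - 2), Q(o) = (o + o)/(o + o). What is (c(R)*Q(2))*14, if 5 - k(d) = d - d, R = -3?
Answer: 70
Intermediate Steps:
Q(o) = 1 (Q(o) = (2*o)/((2*o)) = (2*o)*(1/(2*o)) = 1)
k(d) = 5 (k(d) = 5 - (d - d) = 5 - 1*0 = 5 + 0 = 5)
c(X) = 5
(c(R)*Q(2))*14 = (5*1)*14 = 5*14 = 70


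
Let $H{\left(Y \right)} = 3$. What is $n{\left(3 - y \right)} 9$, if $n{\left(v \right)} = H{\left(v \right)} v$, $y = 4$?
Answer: $-27$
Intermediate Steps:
$n{\left(v \right)} = 3 v$
$n{\left(3 - y \right)} 9 = 3 \left(3 - 4\right) 9 = 3 \left(-1\right) 9 = \left(-3\right) 9 = -27$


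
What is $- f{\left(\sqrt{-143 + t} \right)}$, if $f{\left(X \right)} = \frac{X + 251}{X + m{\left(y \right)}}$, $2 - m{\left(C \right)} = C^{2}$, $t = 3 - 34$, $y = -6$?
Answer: $\frac{- \sqrt{174} + 251 i}{\sqrt{174} + 34 i} \approx 6.2857 + 2.8266 i$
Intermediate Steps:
$t = -31$ ($t = 3 - 34 = -31$)
$m{\left(C \right)} = 2 - C^{2}$
$f{\left(X \right)} = \frac{251 + X}{-34 + X}$ ($f{\left(X \right)} = \frac{X + 251}{X + \left(2 - \left(-6\right)^{2}\right)} = \frac{251 + X}{X + \left(2 - 36\right)} = \frac{251 + X}{X - 34} = \frac{251 + X}{-34 + X}$)
$- f{\left(\sqrt{-143 + t} \right)} = - \frac{251 + \sqrt{-143 - 31}}{-34 + \sqrt{-143 - 31}} = - \frac{251 + \sqrt{-174}}{-34 + \sqrt{-174}} = - \frac{251 + i \sqrt{174}}{-34 + i \sqrt{174}}$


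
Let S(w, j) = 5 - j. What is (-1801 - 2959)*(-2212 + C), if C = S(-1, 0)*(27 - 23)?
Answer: 10433920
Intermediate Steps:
C = 20 (C = (5 - 1*0)*(27 - 23) = (5 + 0)*4 = 5*4 = 20)
(-1801 - 2959)*(-2212 + C) = (-1801 - 2959)*(-2212 + 20) = -4760*(-2192) = 10433920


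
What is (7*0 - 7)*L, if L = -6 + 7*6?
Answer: -252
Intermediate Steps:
L = 36 (L = -6 + 42 = 36)
(7*0 - 7)*L = (7*0 - 7)*36 = (0 - 7)*36 = -7*36 = -252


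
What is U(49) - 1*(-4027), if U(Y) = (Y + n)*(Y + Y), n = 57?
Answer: 14415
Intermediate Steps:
U(Y) = 2*Y*(57 + Y) (U(Y) = (Y + 57)*(Y + Y) = (57 + Y)*(2*Y) = 2*Y*(57 + Y))
U(49) - 1*(-4027) = 2*49*(57 + 49) - 1*(-4027) = 2*49*106 + 4027 = 10388 + 4027 = 14415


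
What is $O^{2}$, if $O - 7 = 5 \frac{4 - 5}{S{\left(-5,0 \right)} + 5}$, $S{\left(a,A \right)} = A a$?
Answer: $36$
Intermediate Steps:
$O = 6$ ($O = 7 + 5 \frac{4 - 5}{0 \left(-5\right) + 5} = 7 + 5 \left(- \frac{1}{0 + 5}\right) = 7 + 5 \left(- \frac{1}{5}\right) = 7 - 1 = 6$)
$O^{2} = 6^{2} = 36$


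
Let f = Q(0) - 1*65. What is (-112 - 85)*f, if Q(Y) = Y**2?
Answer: 12805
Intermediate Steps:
f = -65 (f = 0**2 - 1*65 = 0 - 65 = -65)
(-112 - 85)*f = (-112 - 85)*(-65) = -197*(-65) = 12805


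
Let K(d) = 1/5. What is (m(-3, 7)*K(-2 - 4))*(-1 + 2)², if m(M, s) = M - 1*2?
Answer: -1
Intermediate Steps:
m(M, s) = -2 + M (m(M, s) = M - 2 = -2 + M)
K(d) = ⅕
(m(-3, 7)*K(-2 - 4))*(-1 + 2)² = ((-2 - 3)*(⅕))*(-1 + 2)² = -5*⅕*1² = -1*1 = -1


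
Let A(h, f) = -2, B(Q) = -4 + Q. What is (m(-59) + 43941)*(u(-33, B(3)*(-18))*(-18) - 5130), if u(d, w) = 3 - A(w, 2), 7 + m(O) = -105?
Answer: -228787380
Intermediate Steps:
m(O) = -112 (m(O) = -7 - 105 = -112)
u(d, w) = 5 (u(d, w) = 3 - 1*(-2) = 3 + 2 = 5)
(m(-59) + 43941)*(u(-33, B(3)*(-18))*(-18) - 5130) = (-112 + 43941)*(5*(-18) - 5130) = 43829*(-90 - 5130) = 43829*(-5220) = -228787380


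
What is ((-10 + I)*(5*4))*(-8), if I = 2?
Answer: 1280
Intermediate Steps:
((-10 + I)*(5*4))*(-8) = ((-10 + 2)*(5*4))*(-8) = -8*20*(-8) = -160*(-8) = 1280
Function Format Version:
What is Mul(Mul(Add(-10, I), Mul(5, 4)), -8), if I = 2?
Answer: 1280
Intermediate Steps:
Mul(Mul(Add(-10, I), Mul(5, 4)), -8) = Mul(Mul(Add(-10, 2), Mul(5, 4)), -8) = Mul(Mul(-8, 20), -8) = Mul(-160, -8) = 1280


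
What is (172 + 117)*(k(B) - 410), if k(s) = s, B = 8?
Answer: -116178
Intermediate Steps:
(172 + 117)*(k(B) - 410) = (172 + 117)*(8 - 410) = 289*(-402) = -116178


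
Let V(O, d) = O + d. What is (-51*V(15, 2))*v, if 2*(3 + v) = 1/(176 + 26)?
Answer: 1049937/404 ≈ 2598.9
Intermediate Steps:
v = -1211/404 (v = -3 + 1/(2*(176 + 26)) = -3 + (½)/202 = -3 + (½)*(1/202) = -3 + 1/404 = -1211/404 ≈ -2.9975)
(-51*V(15, 2))*v = -51*(15 + 2)*(-1211/404) = -51*17*(-1211/404) = -867*(-1211/404) = 1049937/404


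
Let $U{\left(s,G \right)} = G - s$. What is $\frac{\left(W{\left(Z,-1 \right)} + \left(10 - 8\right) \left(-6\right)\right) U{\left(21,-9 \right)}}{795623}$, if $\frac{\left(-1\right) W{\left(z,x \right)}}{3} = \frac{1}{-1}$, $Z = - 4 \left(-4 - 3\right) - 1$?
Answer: $\frac{270}{795623} \approx 0.00033936$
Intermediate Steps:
$Z = 27$ ($Z = \left(-4\right) \left(-7\right) - 1 = 28 - 1 = 27$)
$W{\left(z,x \right)} = 3$ ($W{\left(z,x \right)} = - \frac{3}{-1} = \left(-3\right) \left(-1\right) = 3$)
$\frac{\left(W{\left(Z,-1 \right)} + \left(10 - 8\right) \left(-6\right)\right) U{\left(21,-9 \right)}}{795623} = \frac{\left(3 + \left(10 - 8\right) \left(-6\right)\right) \left(-9 - 21\right)}{795623} = \left(3 + 2 \left(-6\right)\right) \left(-9 - 21\right) \frac{1}{795623} = \left(3 - 12\right) \left(-30\right) \frac{1}{795623} = \left(-9\right) \left(-30\right) \frac{1}{795623} = 270 \cdot \frac{1}{795623} = \frac{270}{795623}$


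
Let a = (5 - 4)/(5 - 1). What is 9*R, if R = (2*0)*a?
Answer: 0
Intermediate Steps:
a = 1/4 ≈ 0.25000
R = 0 (R = (2*0)*(1/4) = 0*(1/4) = 0)
9*R = 9*0 = 0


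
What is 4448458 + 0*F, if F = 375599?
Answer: 4448458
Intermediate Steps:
4448458 + 0*F = 4448458 + 0*375599 = 4448458 + 0 = 4448458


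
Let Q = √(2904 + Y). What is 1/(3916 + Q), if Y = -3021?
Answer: 3916/15335173 - 3*I*√13/15335173 ≈ 0.00025536 - 7.0535e-7*I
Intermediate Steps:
Q = 3*I*√13 (Q = √(2904 - 3021) = √(-117) = 3*I*√13 ≈ 10.817*I)
1/(3916 + Q) = 1/(3916 + 3*I*√13)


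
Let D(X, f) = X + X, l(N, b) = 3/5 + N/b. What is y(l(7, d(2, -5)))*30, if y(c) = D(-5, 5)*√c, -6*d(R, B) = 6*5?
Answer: -120*I*√5 ≈ -268.33*I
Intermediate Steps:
d(R, B) = -5
l(N, b) = ⅗ + N/b (l(N, b) = 3*(⅕) + N/b = ⅗ + N/b)
D(X, f) = 2*X
y(c) = -10*√c (y(c) = (2*(-5))*√c = -10*√c)
y(l(7, d(2, -5)))*30 = -10*√(⅗ + 7/(-5))*30 = -10*√(⅗ + 7*(-⅕))*30 = -10*√(⅗ - 7/5)*30 = -4*I*√5*30 = -120*I*√5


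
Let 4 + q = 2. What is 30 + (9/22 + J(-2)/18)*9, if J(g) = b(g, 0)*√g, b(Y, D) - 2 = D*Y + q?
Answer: 0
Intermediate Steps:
q = -2 (q = -4 + 2 = -2)
b(Y, D) = D*Y (b(Y, D) = 2 + (D*Y - 2) = 2 + (-2 + D*Y) = D*Y)
J(g) = 0 (J(g) = (0*g)*√g = 0*√g = 0)
30 + (9/22 + J(-2)/18)*9 = 30 + (9/22 + 0/18)*9 = 30 + (9*(1/22) + 0*(1/18))*9 = 30 + (9/22 + 0)*9 = 30 + (9/22)*9 = 30 + 81/22 = 741/22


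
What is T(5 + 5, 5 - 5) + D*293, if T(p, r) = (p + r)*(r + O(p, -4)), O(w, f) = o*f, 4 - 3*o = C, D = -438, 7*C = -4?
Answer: -2696294/21 ≈ -1.2840e+5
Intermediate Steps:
C = -4/7 (C = (⅐)*(-4) = -4/7 ≈ -0.57143)
o = 32/21 (o = 4/3 - ⅓*(-4/7) = 4/3 + 4/21 = 32/21 ≈ 1.5238)
O(w, f) = 32*f/21
T(p, r) = (-128/21 + r)*(p + r) (T(p, r) = (p + r)*(r + (32/21)*(-4)) = (p + r)*(r - 128/21) = (p + r)*(-128/21 + r) = (-128/21 + r)*(p + r))
T(5 + 5, 5 - 5) + D*293 = ((5 - 5)² - 128*(5 + 5)/21 - 128*(5 - 5)/21 + (5 + 5)*(5 - 5)) - 438*293 = (0² - 128/21*10 - 128/21*0 + 10*0) - 128334 = (0 - 1280/21 + 0 + 0) - 128334 = -1280/21 - 128334 = -2696294/21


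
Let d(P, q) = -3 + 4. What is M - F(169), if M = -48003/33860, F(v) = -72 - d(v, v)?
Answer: 2423777/33860 ≈ 71.582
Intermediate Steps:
d(P, q) = 1
F(v) = -73 (F(v) = -72 - 1*1 = -72 - 1 = -73)
M = -48003/33860 (M = -48003*1/33860 = -48003/33860 ≈ -1.4177)
M - F(169) = -48003/33860 - 1*(-73) = -48003/33860 + 73 = 2423777/33860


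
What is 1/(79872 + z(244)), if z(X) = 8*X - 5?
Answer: 1/81819 ≈ 1.2222e-5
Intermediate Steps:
z(X) = -5 + 8*X
1/(79872 + z(244)) = 1/(79872 + (-5 + 8*244)) = 1/(79872 + (-5 + 1952)) = 1/(79872 + 1947) = 1/81819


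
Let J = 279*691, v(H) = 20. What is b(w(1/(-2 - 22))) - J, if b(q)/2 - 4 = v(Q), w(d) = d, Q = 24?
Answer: -192741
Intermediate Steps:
J = 192789
b(q) = 48 (b(q) = 8 + 2*20 = 8 + 40 = 48)
b(w(1/(-2 - 22))) - J = 48 - 1*192789 = 48 - 192789 = -192741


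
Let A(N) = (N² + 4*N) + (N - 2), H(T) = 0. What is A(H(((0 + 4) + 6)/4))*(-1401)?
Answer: 2802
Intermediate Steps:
A(N) = -2 + N² + 5*N (A(N) = (N² + 4*N) + (-2 + N) = -2 + N² + 5*N)
A(H(((0 + 4) + 6)/4))*(-1401) = (-2 + 0² + 5*0)*(-1401) = (-2 + 0 + 0)*(-1401) = -2*(-1401) = 2802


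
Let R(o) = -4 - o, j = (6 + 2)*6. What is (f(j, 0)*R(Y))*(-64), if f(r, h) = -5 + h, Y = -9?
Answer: 1600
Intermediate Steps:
j = 48 (j = 8*6 = 48)
(f(j, 0)*R(Y))*(-64) = ((-5 + 0)*(-4 - 1*(-9)))*(-64) = -5*(-4 + 9)*(-64) = -5*5*(-64) = -25*(-64) = 1600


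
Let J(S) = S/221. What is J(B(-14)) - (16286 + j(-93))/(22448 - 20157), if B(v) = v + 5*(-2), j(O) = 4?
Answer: -3655074/506311 ≈ -7.2190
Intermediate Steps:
B(v) = -10 + v (B(v) = v - 10 = -10 + v)
J(S) = S/221 (J(S) = S*(1/221) = S/221)
J(B(-14)) - (16286 + j(-93))/(22448 - 20157) = (-10 - 14)/221 - (16286 + 4)/(22448 - 20157) = (1/221)*(-24) - 16290/2291 = -24/221 - 16290/2291 = -3655074/506311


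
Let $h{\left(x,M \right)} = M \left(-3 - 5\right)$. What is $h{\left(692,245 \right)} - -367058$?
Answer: $365098$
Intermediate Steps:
$h{\left(x,M \right)} = - 8 M$ ($h{\left(x,M \right)} = M \left(-8\right) = - 8 M$)
$h{\left(692,245 \right)} - -367058 = \left(-8\right) 245 - -367058 = -1960 + 367058 = 365098$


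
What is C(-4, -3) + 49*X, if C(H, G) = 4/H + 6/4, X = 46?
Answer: 4509/2 ≈ 2254.5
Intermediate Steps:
C(H, G) = 3/2 + 4/H (C(H, G) = 4/H + 6*(¼) = 4/H + 3/2 = 3/2 + 4/H)
C(-4, -3) + 49*X = (3/2 + 4/(-4)) + 49*46 = (3/2 + 4*(-¼)) + 2254 = (3/2 - 1) + 2254 = ½ + 2254 = 4509/2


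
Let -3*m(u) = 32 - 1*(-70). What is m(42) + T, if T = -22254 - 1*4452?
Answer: -26740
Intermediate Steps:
m(u) = -34 (m(u) = -(32 - 1*(-70))/3 = -(32 + 70)/3 = -⅓*102 = -34)
T = -26706 (T = -22254 - 4452 = -26706)
m(42) + T = -34 - 26706 = -26740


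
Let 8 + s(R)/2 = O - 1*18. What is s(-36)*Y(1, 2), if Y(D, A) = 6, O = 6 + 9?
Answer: -132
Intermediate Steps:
O = 15
s(R) = -22 (s(R) = -16 + 2*(15 - 1*18) = -16 + 2*(15 - 18) = -16 + 2*(-3) = -16 - 6 = -22)
s(-36)*Y(1, 2) = -22*6 = -132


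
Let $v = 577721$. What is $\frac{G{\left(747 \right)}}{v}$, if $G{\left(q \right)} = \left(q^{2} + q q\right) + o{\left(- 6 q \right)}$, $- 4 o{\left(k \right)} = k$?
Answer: $\frac{2234277}{1155442} \approx 1.9337$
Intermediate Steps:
$o{\left(k \right)} = - \frac{k}{4}$
$G{\left(q \right)} = 2 q^{2} + \frac{3 q}{2}$ ($G{\left(q \right)} = \left(q^{2} + q q\right) - \frac{\left(-6\right) q}{4} = \left(q^{2} + q^{2}\right) + \frac{3 q}{2} = 2 q^{2} + \frac{3 q}{2}$)
$\frac{G{\left(747 \right)}}{v} = \frac{\frac{1}{2} \cdot 747 \left(3 + 4 \cdot 747\right)}{577721} = \frac{1}{2} \cdot 747 \left(3 + 2988\right) \frac{1}{577721} = \frac{1}{2} \cdot 747 \cdot 2991 \cdot \frac{1}{577721} = \frac{2234277}{2} \cdot \frac{1}{577721} = \frac{2234277}{1155442}$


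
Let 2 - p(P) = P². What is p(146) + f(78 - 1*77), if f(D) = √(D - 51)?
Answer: -21314 + 5*I*√2 ≈ -21314.0 + 7.0711*I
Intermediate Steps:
p(P) = 2 - P²
f(D) = √(-51 + D)
p(146) + f(78 - 1*77) = (2 - 1*146²) + √(-51 + (78 - 1*77)) = (2 - 1*21316) + √(-51 + (78 - 77)) = (2 - 21316) + √(-51 + 1) = -21314 + √(-50) = -21314 + 5*I*√2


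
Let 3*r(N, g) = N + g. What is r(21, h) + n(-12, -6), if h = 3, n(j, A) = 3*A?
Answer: -10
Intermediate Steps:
r(N, g) = N/3 + g/3 (r(N, g) = (N + g)/3 = N/3 + g/3)
r(21, h) + n(-12, -6) = ((1/3)*21 + (1/3)*3) + 3*(-6) = (7 + 1) - 18 = 8 - 18 = -10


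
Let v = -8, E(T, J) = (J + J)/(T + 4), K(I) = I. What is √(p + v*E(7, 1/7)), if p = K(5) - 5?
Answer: 4*I*√77/77 ≈ 0.45584*I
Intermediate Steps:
E(T, J) = 2*J/(4 + T) (E(T, J) = (2*J)/(4 + T) = 2*J/(4 + T))
p = 0 (p = 5 - 5 = 0)
√(p + v*E(7, 1/7)) = √(0 - 16/(7*(4 + 7))) = √(0 - 16/(7*11)) = √(0 - 8*2/77) = √(0 - 16/77) = √(-16/77) = 4*I*√77/77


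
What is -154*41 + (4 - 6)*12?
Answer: -6338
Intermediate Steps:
-154*41 + (4 - 6)*12 = -6314 - 2*12 = -6314 - 24 = -6338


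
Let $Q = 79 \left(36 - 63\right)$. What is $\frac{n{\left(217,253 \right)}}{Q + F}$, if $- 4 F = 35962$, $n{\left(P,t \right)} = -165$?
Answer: $\frac{330}{22247} \approx 0.014833$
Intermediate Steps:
$F = - \frac{17981}{2}$ ($F = \left(- \frac{1}{4}\right) 35962 = - \frac{17981}{2} \approx -8990.5$)
$Q = -2133$ ($Q = 79 \left(-27\right) = -2133$)
$\frac{n{\left(217,253 \right)}}{Q + F} = - \frac{165}{-2133 - \frac{17981}{2}} = - \frac{165}{- \frac{22247}{2}} = \left(-165\right) \left(- \frac{2}{22247}\right) = \frac{330}{22247}$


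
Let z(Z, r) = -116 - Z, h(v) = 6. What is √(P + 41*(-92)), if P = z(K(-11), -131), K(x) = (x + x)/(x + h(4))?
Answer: I*√97310/5 ≈ 62.389*I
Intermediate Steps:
K(x) = 2*x/(6 + x) (K(x) = (x + x)/(x + 6) = (2*x)/(6 + x) = 2*x/(6 + x))
P = -602/5 (P = -116 - 2*(-11)/(6 - 11) = -116 - 2*(-11)/(-5) = -116 - 2*(-11)*(-1)/5 = -116 - 1*22/5 = -116 - 22/5 = -602/5 ≈ -120.40)
√(P + 41*(-92)) = √(-602/5 + 41*(-92)) = √(-602/5 - 3772) = √(-19462/5) = I*√97310/5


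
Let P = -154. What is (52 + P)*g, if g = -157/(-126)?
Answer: -2669/21 ≈ -127.10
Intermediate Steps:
g = 157/126 (g = -157*(-1/126) = 157/126 ≈ 1.2460)
(52 + P)*g = (52 - 154)*(157/126) = -102*157/126 = -2669/21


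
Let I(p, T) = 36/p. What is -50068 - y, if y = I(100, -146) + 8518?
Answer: -1464659/25 ≈ -58586.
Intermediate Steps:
y = 212959/25 (y = 36/100 + 8518 = 36*(1/100) + 8518 = 9/25 + 8518 = 212959/25 ≈ 8518.4)
-50068 - y = -50068 - 1*212959/25 = -50068 - 212959/25 = -1464659/25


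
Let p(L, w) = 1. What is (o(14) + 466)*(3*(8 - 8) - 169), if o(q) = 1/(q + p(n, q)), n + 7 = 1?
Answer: -1181479/15 ≈ -78765.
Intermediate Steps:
n = -6 (n = -7 + 1 = -6)
o(q) = 1/(1 + q) (o(q) = 1/(q + 1) = 1/(1 + q))
(o(14) + 466)*(3*(8 - 8) - 169) = (1/(1 + 14) + 466)*(3*(8 - 8) - 169) = (1/15 + 466)*(3*0 - 169) = (1/15 + 466)*(0 - 169) = (6991/15)*(-169) = -1181479/15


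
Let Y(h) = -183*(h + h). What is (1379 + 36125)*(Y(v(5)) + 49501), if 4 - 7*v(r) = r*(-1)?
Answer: 12871860352/7 ≈ 1.8388e+9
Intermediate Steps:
v(r) = 4/7 + r/7 (v(r) = 4/7 - r*(-1)/7 = 4/7 - (-1)*r/7 = 4/7 + r/7)
Y(h) = -366*h
(1379 + 36125)*(Y(v(5)) + 49501) = (1379 + 36125)*(-366*(4/7 + (⅐)*5) + 49501) = 37504*(-366*(4/7 + 5/7) + 49501) = 37504*(-366*9/7 + 49501) = 37504*(-3294/7 + 49501) = 37504*(343213/7) = 12871860352/7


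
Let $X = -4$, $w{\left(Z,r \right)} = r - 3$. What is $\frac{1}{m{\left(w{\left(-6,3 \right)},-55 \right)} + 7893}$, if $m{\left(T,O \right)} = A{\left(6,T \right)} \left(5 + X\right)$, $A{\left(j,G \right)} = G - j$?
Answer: $\frac{1}{7887} \approx 0.00012679$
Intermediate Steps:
$w{\left(Z,r \right)} = -3 + r$ ($w{\left(Z,r \right)} = r - 3 = -3 + r$)
$m{\left(T,O \right)} = -6 + T$ ($m{\left(T,O \right)} = \left(T - 6\right) \left(5 - 4\right) = \left(T - 6\right) 1 = \left(-6 + T\right) 1 = -6 + T$)
$\frac{1}{m{\left(w{\left(-6,3 \right)},-55 \right)} + 7893} = \frac{1}{\left(-6 + \left(-3 + 3\right)\right) + 7893} = \frac{1}{\left(-6 + 0\right) + 7893} = \frac{1}{-6 + 7893} = \frac{1}{7887}$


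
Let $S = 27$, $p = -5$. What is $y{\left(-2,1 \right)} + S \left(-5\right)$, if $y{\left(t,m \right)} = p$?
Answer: $-140$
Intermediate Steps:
$y{\left(t,m \right)} = -5$
$y{\left(-2,1 \right)} + S \left(-5\right) = -5 + 27 \left(-5\right) = -5 - 135 = -140$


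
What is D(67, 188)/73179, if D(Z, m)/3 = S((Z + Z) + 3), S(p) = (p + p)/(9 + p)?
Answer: 137/1780689 ≈ 7.6937e-5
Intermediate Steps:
S(p) = 2*p/(9 + p) (S(p) = (2*p)/(9 + p) = 2*p/(9 + p))
D(Z, m) = 6*(3 + 2*Z)/(12 + 2*Z) (D(Z, m) = 3*(2*((Z + Z) + 3)/(9 + ((Z + Z) + 3))) = 3*(2*(2*Z + 3)/(9 + (2*Z + 3))) = 3*(2*(3 + 2*Z)/(9 + (3 + 2*Z))) = 3*(2*(3 + 2*Z)/(12 + 2*Z)) = 6*(3 + 2*Z)/(12 + 2*Z))
D(67, 188)/73179 = (3*(3 + 2*67)/(6 + 67))/73179 = (3*(3 + 134)/73)*(1/73179) = (3*(1/73)*137)*(1/73179) = (411/73)*(1/73179) = 137/1780689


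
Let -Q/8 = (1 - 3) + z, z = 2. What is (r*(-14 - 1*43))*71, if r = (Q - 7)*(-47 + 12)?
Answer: -991515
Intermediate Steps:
Q = 0 (Q = -8*((1 - 3) + 2) = -8*(-2 + 2) = -8*0 = 0)
r = 245 (r = (0 - 7)*(-47 + 12) = -7*(-35) = 245)
(r*(-14 - 1*43))*71 = (245*(-14 - 1*43))*71 = (245*(-14 - 43))*71 = (245*(-57))*71 = -13965*71 = -991515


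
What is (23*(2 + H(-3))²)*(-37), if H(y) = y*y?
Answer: -102971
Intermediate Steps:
H(y) = y²
(23*(2 + H(-3))²)*(-37) = (23*(2 + (-3)²)²)*(-37) = (23*(2 + 9)²)*(-37) = (23*11²)*(-37) = (23*121)*(-37) = 2783*(-37) = -102971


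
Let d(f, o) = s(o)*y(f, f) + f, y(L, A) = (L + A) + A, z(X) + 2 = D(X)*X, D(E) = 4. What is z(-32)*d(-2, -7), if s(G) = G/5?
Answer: -832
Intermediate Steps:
s(G) = G/5 (s(G) = G*(1/5) = G/5)
z(X) = -2 + 4*X
y(L, A) = L + 2*A (y(L, A) = (A + L) + A = L + 2*A)
d(f, o) = f + 3*f*o/5 (d(f, o) = (o/5)*(f + 2*f) + f = (o/5)*(3*f) + f = 3*f*o/5 + f = f + 3*f*o/5)
z(-32)*d(-2, -7) = (-2 + 4*(-32))*((1/5)*(-2)*(5 + 3*(-7))) = (-2 - 128)*((1/5)*(-2)*(5 - 21)) = -26*(-2)*(-16) = -130*32/5 = -832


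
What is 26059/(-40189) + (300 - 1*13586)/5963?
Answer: -689340871/239647007 ≈ -2.8765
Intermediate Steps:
26059/(-40189) + (300 - 1*13586)/5963 = 26059*(-1/40189) + (300 - 13586)*(1/5963) = -26059/40189 - 13286*1/5963 = -26059/40189 - 13286/5963 = -689340871/239647007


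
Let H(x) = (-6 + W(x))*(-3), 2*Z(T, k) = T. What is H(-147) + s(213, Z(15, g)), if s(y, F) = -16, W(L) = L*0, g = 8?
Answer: 2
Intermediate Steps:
Z(T, k) = T/2
W(L) = 0
H(x) = 18 (H(x) = (-6 + 0)*(-3) = -6*(-3) = 18)
H(-147) + s(213, Z(15, g)) = 18 - 16 = 2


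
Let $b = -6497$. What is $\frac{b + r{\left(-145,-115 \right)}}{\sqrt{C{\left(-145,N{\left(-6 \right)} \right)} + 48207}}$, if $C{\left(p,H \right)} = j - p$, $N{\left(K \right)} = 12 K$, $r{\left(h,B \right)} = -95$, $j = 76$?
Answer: $- \frac{3296 \sqrt{12107}}{12107} \approx -29.955$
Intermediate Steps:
$C{\left(p,H \right)} = 76 - p$
$\frac{b + r{\left(-145,-115 \right)}}{\sqrt{C{\left(-145,N{\left(-6 \right)} \right)} + 48207}} = \frac{-6497 - 95}{\sqrt{\left(76 - -145\right) + 48207}} = - \frac{6592}{\sqrt{\left(76 + 145\right) + 48207}} = - \frac{6592}{\sqrt{221 + 48207}} = - \frac{6592}{\sqrt{48428}} = - \frac{6592}{2 \sqrt{12107}} = - 6592 \frac{\sqrt{12107}}{24214} = - \frac{3296 \sqrt{12107}}{12107}$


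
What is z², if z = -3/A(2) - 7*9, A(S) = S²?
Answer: 65025/16 ≈ 4064.1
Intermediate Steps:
z = -255/4 (z = -3/(2²) - 7*9 = -3/4 - 63 = -3*¼ - 63 = -¾ - 63 = -255/4 ≈ -63.750)
z² = (-255/4)² = 65025/16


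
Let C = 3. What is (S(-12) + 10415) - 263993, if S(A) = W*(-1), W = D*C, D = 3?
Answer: -253587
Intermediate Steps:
W = 9 (W = 3*3 = 9)
S(A) = -9 (S(A) = 9*(-1) = -9)
(S(-12) + 10415) - 263993 = (-9 + 10415) - 263993 = 10406 - 263993 = -253587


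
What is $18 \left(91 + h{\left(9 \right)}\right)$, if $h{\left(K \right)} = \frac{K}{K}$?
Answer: $1656$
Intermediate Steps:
$h{\left(K \right)} = 1$
$18 \left(91 + h{\left(9 \right)}\right) = 18 \left(91 + 1\right) = 18 \cdot 92 = 1656$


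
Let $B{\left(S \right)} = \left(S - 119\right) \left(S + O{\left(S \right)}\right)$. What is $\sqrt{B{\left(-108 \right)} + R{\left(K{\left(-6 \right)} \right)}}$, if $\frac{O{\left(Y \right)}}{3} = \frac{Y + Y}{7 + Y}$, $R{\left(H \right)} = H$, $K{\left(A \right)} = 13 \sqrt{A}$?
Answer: $\frac{\sqrt{235231020 + 132613 i \sqrt{6}}}{101} \approx 151.85 + 0.10485 i$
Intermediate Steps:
$O{\left(Y \right)} = \frac{6 Y}{7 + Y}$ ($O{\left(Y \right)} = 3 \frac{Y + Y}{7 + Y} = 3 \frac{2 Y}{7 + Y} = \frac{6 Y}{7 + Y}$)
$B{\left(S \right)} = \left(-119 + S\right) \left(S + \frac{6 S}{7 + S}\right)$ ($B{\left(S \right)} = \left(S - 119\right) \left(S + \frac{6 S}{7 + S}\right) = \left(-119 + S\right) \left(S + \frac{6 S}{7 + S}\right)$)
$\sqrt{B{\left(-108 \right)} + R{\left(K{\left(-6 \right)} \right)}} = \sqrt{- \frac{108 \left(-1547 + \left(-108\right)^{2} - -11448\right)}{7 - 108} + 13 \sqrt{-6}} = \sqrt{- \frac{108 \left(-1547 + 11664 + 11448\right)}{-101} + 13 i \sqrt{6}} = \sqrt{\left(-108\right) \left(- \frac{1}{101}\right) 21565 + 13 i \sqrt{6}} = \sqrt{\frac{2329020}{101} + 13 i \sqrt{6}}$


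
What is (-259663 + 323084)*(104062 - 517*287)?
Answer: -2810628457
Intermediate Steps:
(-259663 + 323084)*(104062 - 517*287) = 63421*(104062 - 148379) = 63421*(-44317) = -2810628457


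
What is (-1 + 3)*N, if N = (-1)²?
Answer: 2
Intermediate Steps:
N = 1
(-1 + 3)*N = (-1 + 3)*1 = 2*1 = 2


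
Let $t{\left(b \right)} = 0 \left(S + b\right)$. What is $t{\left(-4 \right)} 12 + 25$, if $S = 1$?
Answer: $25$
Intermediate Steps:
$t{\left(b \right)} = 0$ ($t{\left(b \right)} = 0 \left(1 + b\right) = 0$)
$t{\left(-4 \right)} 12 + 25 = 0 \cdot 12 + 25 = 0 + 25 = 25$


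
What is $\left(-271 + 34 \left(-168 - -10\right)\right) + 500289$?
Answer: $494646$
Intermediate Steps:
$\left(-271 + 34 \left(-168 - -10\right)\right) + 500289 = \left(-271 + 34 \left(-168 + 10\right)\right) + 500289 = \left(-271 + 34 \left(-158\right)\right) + 500289 = \left(-271 - 5372\right) + 500289 = -5643 + 500289 = 494646$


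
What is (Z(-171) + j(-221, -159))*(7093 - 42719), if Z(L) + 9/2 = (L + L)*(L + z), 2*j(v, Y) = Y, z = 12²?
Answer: -325977900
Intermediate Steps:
z = 144
j(v, Y) = Y/2
Z(L) = -9/2 + 2*L*(144 + L) (Z(L) = -9/2 + (L + L)*(L + 144) = -9/2 + (2*L)*(144 + L) = -9/2 + 2*L*(144 + L))
(Z(-171) + j(-221, -159))*(7093 - 42719) = ((-9/2 + 2*(-171)² + 288*(-171)) + (½)*(-159))*(7093 - 42719) = ((-9/2 + 2*29241 - 49248) - 159/2)*(-35626) = ((-9/2 + 58482 - 49248) - 159/2)*(-35626) = (18459/2 - 159/2)*(-35626) = 9150*(-35626) = -325977900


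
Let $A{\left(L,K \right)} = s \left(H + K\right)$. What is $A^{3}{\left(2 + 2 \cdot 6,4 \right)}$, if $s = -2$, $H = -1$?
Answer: $-216$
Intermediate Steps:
$A{\left(L,K \right)} = 2 - 2 K$ ($A{\left(L,K \right)} = - 2 \left(-1 + K\right) = 2 - 2 K$)
$A^{3}{\left(2 + 2 \cdot 6,4 \right)} = \left(2 - 8\right)^{3} = \left(-6\right)^{3} = -216$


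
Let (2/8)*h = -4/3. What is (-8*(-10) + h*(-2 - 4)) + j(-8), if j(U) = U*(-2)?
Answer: 128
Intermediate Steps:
h = -16/3 (h = 4*(-4/3) = -16/3 ≈ -5.3333)
j(U) = -2*U
(-8*(-10) + h*(-2 - 4)) + j(-8) = (-8*(-10) - 16*(-2 - 4)/3) - 2*(-8) = (80 - 16/3*(-6)) + 16 = (80 + 32) + 16 = 112 + 16 = 128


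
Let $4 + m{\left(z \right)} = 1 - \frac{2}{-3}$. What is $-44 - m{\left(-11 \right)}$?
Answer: $- \frac{125}{3} \approx -41.667$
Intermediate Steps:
$m{\left(z \right)} = - \frac{7}{3}$ ($m{\left(z \right)} = -4 + \left(1 - \frac{2}{-3}\right) = -4 + \left(1 - 2 \left(- \frac{1}{3}\right)\right) = -4 + \left(1 - - \frac{2}{3}\right) = -4 + \left(1 + \frac{2}{3}\right) = -4 + \frac{5}{3} = - \frac{7}{3}$)
$-44 - m{\left(-11 \right)} = -44 - - \frac{7}{3} = -44 + \frac{7}{3} = - \frac{125}{3}$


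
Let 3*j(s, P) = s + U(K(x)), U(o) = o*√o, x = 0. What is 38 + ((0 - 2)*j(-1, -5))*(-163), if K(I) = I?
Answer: -212/3 ≈ -70.667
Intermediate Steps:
U(o) = o^(3/2)
j(s, P) = s/3 (j(s, P) = (s + 0^(3/2))/3 = (s + 0)/3 = s/3)
38 + ((0 - 2)*j(-1, -5))*(-163) = 38 + ((0 - 2)*((⅓)*(-1)))*(-163) = 38 - 2*(-⅓)*(-163) = 38 + (⅔)*(-163) = 38 - 326/3 = -212/3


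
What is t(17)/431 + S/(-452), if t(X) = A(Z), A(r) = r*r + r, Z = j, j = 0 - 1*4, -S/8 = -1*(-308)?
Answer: 266852/48703 ≈ 5.4792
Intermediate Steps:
S = -2464 (S = -(-8)*(-308) = -8*308 = -2464)
j = -4 (j = 0 - 4 = -4)
Z = -4
A(r) = r + r² (A(r) = r² + r = r + r²)
t(X) = 12 (t(X) = -4*(1 - 4) = -4*(-3) = 12)
t(17)/431 + S/(-452) = 12/431 - 2464/(-452) = 12*(1/431) - 2464*(-1/452) = 12/431 + 616/113 = 266852/48703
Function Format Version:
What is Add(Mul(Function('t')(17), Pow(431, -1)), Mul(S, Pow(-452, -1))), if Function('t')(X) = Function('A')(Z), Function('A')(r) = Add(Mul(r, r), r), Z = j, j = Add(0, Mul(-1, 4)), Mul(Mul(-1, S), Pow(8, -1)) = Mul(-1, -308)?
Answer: Rational(266852, 48703) ≈ 5.4792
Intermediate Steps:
S = -2464 (S = Mul(-8, Mul(-1, -308)) = Mul(-8, 308) = -2464)
j = -4 (j = Add(0, -4) = -4)
Z = -4
Function('A')(r) = Add(r, Pow(r, 2)) (Function('A')(r) = Add(Pow(r, 2), r) = Add(r, Pow(r, 2)))
Function('t')(X) = 12 (Function('t')(X) = Mul(-4, Add(1, -4)) = Mul(-4, -3) = 12)
Add(Mul(Function('t')(17), Pow(431, -1)), Mul(S, Pow(-452, -1))) = Add(Mul(12, Pow(431, -1)), Mul(-2464, Pow(-452, -1))) = Add(Mul(12, Rational(1, 431)), Mul(-2464, Rational(-1, 452))) = Add(Rational(12, 431), Rational(616, 113)) = Rational(266852, 48703)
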